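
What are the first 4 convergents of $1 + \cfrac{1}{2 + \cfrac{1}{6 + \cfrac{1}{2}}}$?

Using the convergent recurrence p_i = a_i*p_{i-1} + p_{i-2}, q_i = a_i*q_{i-1} + q_{i-2} with p_{-2}=0, p_{-1}=1, q_{-2}=1, q_{-1}=0:
  i=0: a_0=1, p_0 = 1*1 + 0 = 1, q_0 = 1*0 + 1 = 1.
  i=1: a_1=2, p_1 = 2*1 + 1 = 3, q_1 = 2*1 + 0 = 2.
  i=2: a_2=6, p_2 = 6*3 + 1 = 19, q_2 = 6*2 + 1 = 13.
  i=3: a_3=2, p_3 = 2*19 + 3 = 41, q_3 = 2*13 + 2 = 28.

1/1, 3/2, 19/13, 41/28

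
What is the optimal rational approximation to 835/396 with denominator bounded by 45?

78/37

Expand x = 835/396 as a continued fraction with the Euclidean algorithm:
  835 = 2*396 + 43, so a_0 = 2.
  396 = 9*43 + 9, so a_1 = 9.
  43 = 4*9 + 7, so a_2 = 4.
  9 = 1*7 + 2, so a_3 = 1.
  7 = 3*2 + 1, so a_4 = 3.
  2 = 2*1 + 0, so a_5 = 2.
so x = [2; 9, 4, 1, 3, 2].
Convergents (p_i = a_i*p_{i-1} + p_{i-2}, q_i = a_i*q_{i-1} + q_{i-2} with p_{-2}=0, p_{-1}=1, q_{-2}=1, q_{-1}=0), until the denominator exceeds 45:
  i=0: a_0=2, p_0 = 2*1 + 0 = 2, q_0 = 2*0 + 1 = 1.
  i=1: a_1=9, p_1 = 9*2 + 1 = 19, q_1 = 9*1 + 0 = 9.
  i=2: a_2=4, p_2 = 4*19 + 2 = 78, q_2 = 4*9 + 1 = 37.
  i=3: a_3=1, p_3 = 1*78 + 19 = 97, q_3 = 1*37 + 9 = 46.
q_3 = 46 > 45, so the last convergent with denominator <= 45 is p_2/q_2 = 78/37.
The closest fraction with denominator <= 45 is either p_2/q_2 or the intermediate fraction (k*p_2 + p_1)/(k*q_2 + q_1) with the largest k >= 1 whose denominator stays <= 45; these approach x as k grows, and every other convergent or intermediate fraction in range is farther away.
Largest k: floor((45 - q_1)/q_2) = floor((45 - 9)/37) = 0.
Since k = 0, no intermediate fraction beyond p_2/q_2 has denominator <= 45, so the convergent 78/37 is the closest (its error is |835*37 - 78*396|/(396*37) = 7/14652).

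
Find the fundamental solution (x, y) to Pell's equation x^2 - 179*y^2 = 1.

First expand sqrt(179) as a continued fraction. With x_i = (sqrt(179) + m_i)/d_i and (m_0, d_0) = (0, 1): a_0 = floor(sqrt(179)) = 13, since 13^2 = 169 <= 179 < 196 = 14^2.
Iterate m_{i+1} = d_i*a_i - m_i, d_{i+1} = (179 - m_{i+1}^2)/d_i, a_{i+1} = floor((a_0 + m_{i+1})/d_{i+1}):
  m_1 = 1*13 - 0 = 13, d_1 = (179 - 13^2)/1 = 10/1 = 10, a_1 = floor((13 + 13)/10) = 2.
  m_2 = 10*2 - 13 = 7, d_2 = (179 - 7^2)/10 = 130/10 = 13, a_2 = floor((13 + 7)/13) = 1.
  m_3 = 13*1 - 7 = 6, d_3 = (179 - 6^2)/13 = 143/13 = 11, a_3 = floor((13 + 6)/11) = 1.
  m_4 = 11*1 - 6 = 5, d_4 = (179 - 5^2)/11 = 154/11 = 14, a_4 = floor((13 + 5)/14) = 1.
  m_5 = 14*1 - 5 = 9, d_5 = (179 - 9^2)/14 = 98/14 = 7, a_5 = floor((13 + 9)/7) = 3.
  m_6 = 7*3 - 9 = 12, d_6 = (179 - 12^2)/7 = 35/7 = 5, a_6 = floor((13 + 12)/5) = 5.
  m_7 = 5*5 - 12 = 13, d_7 = (179 - 13^2)/5 = 10/5 = 2, a_7 = floor((13 + 13)/2) = 13.
  m_8 = 2*13 - 13 = 13, d_8 = (179 - 13^2)/2 = 10/2 = 5, a_8 = floor((13 + 13)/5) = 5.
  m_9 = 5*5 - 13 = 12, d_9 = (179 - 12^2)/5 = 35/5 = 7, a_9 = floor((13 + 12)/7) = 3.
  m_10 = 7*3 - 12 = 9, d_10 = (179 - 9^2)/7 = 98/7 = 14, a_10 = floor((13 + 9)/14) = 1.
  m_11 = 14*1 - 9 = 5, d_11 = (179 - 5^2)/14 = 154/14 = 11, a_11 = floor((13 + 5)/11) = 1.
  m_12 = 11*1 - 5 = 6, d_12 = (179 - 6^2)/11 = 143/11 = 13, a_12 = floor((13 + 6)/13) = 1.
  m_13 = 13*1 - 6 = 7, d_13 = (179 - 7^2)/13 = 130/13 = 10, a_13 = floor((13 + 7)/10) = 2.
  m_14 = 10*2 - 7 = 13, d_14 = (179 - 13^2)/10 = 10/10 = 1, a_14 = floor((13 + 13)/1) = 26.
  m_15 = 1*26 - 13 = 13, d_15 = (179 - 13^2)/1 = 10/1 = 10: (m_15, d_15) = (m_1, d_1) = (13, 10), so from here the quotients repeat a_1, ..., a_14; the period length is 14.
So sqrt(179) = [13; (2, 1, 1, 1, 3, 5, 13, 5, 3, 1, 1, 1, 2, 26)] with period length k = 14.
k is even, so the fundamental solution of x^2 - 179y^2 = 1 is (p_{k-1}, q_{k-1}) = (p_13, q_13); compute convergents through index 13.
Convergents (p_i = a_i*p_{i-1} + p_{i-2}, q_i = a_i*q_{i-1} + q_{i-2} with p_{-2}=0, p_{-1}=1, q_{-2}=1, q_{-1}=0):
  i=0: a_0=13, p_0 = 13*1 + 0 = 13, q_0 = 13*0 + 1 = 1.
  i=1: a_1=2, p_1 = 2*13 + 1 = 27, q_1 = 2*1 + 0 = 2.
  i=2: a_2=1, p_2 = 1*27 + 13 = 40, q_2 = 1*2 + 1 = 3.
  i=3: a_3=1, p_3 = 1*40 + 27 = 67, q_3 = 1*3 + 2 = 5.
  i=4: a_4=1, p_4 = 1*67 + 40 = 107, q_4 = 1*5 + 3 = 8.
  i=5: a_5=3, p_5 = 3*107 + 67 = 388, q_5 = 3*8 + 5 = 29.
  i=6: a_6=5, p_6 = 5*388 + 107 = 2047, q_6 = 5*29 + 8 = 153.
  i=7: a_7=13, p_7 = 13*2047 + 388 = 26999, q_7 = 13*153 + 29 = 2018.
  i=8: a_8=5, p_8 = 5*26999 + 2047 = 137042, q_8 = 5*2018 + 153 = 10243.
  i=9: a_9=3, p_9 = 3*137042 + 26999 = 438125, q_9 = 3*10243 + 2018 = 32747.
  i=10: a_10=1, p_10 = 1*438125 + 137042 = 575167, q_10 = 1*32747 + 10243 = 42990.
  i=11: a_11=1, p_11 = 1*575167 + 438125 = 1013292, q_11 = 1*42990 + 32747 = 75737.
  i=12: a_12=1, p_12 = 1*1013292 + 575167 = 1588459, q_12 = 1*75737 + 42990 = 118727.
  i=13: a_13=2, p_13 = 2*1588459 + 1013292 = 4190210, q_13 = 2*118727 + 75737 = 313191.
Check: 4190210^2 - 179*313191^2 = 17557859844100 - 17557859844099 = 1, so (x, y) = (4190210, 313191) solves the equation, and by the theorem it is the least positive solution.

(x, y) = (4190210, 313191)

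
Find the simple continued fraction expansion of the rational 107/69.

Run the Euclidean algorithm on 107 and 69; the successive quotients are the partial quotients a_0, a_1, ... (each step inverts the fractional part left over by the previous one):
  107 = 1*69 + 38, so a_0 = 1.
  69 = 1*38 + 31, so a_1 = 1.
  38 = 1*31 + 7, so a_2 = 1.
  31 = 4*7 + 3, so a_3 = 4.
  7 = 2*3 + 1, so a_4 = 2.
  3 = 3*1 + 0, so a_5 = 3.
The remainder reaches 0 after 6 divisions, so the expansion has 6 partial quotients, read off in order.

[1; 1, 1, 4, 2, 3]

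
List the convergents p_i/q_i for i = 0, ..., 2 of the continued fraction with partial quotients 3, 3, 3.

Using the convergent recurrence p_i = a_i*p_{i-1} + p_{i-2}, q_i = a_i*q_{i-1} + q_{i-2} with p_{-2}=0, p_{-1}=1, q_{-2}=1, q_{-1}=0:
  i=0: a_0=3, p_0 = 3*1 + 0 = 3, q_0 = 3*0 + 1 = 1.
  i=1: a_1=3, p_1 = 3*3 + 1 = 10, q_1 = 3*1 + 0 = 3.
  i=2: a_2=3, p_2 = 3*10 + 3 = 33, q_2 = 3*3 + 1 = 10.

3/1, 10/3, 33/10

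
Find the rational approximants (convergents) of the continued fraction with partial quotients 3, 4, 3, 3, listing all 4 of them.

3/1, 13/4, 42/13, 139/43

Using the convergent recurrence p_i = a_i*p_{i-1} + p_{i-2}, q_i = a_i*q_{i-1} + q_{i-2} with p_{-2}=0, p_{-1}=1, q_{-2}=1, q_{-1}=0:
  i=0: a_0=3, p_0 = 3*1 + 0 = 3, q_0 = 3*0 + 1 = 1.
  i=1: a_1=4, p_1 = 4*3 + 1 = 13, q_1 = 4*1 + 0 = 4.
  i=2: a_2=3, p_2 = 3*13 + 3 = 42, q_2 = 3*4 + 1 = 13.
  i=3: a_3=3, p_3 = 3*42 + 13 = 139, q_3 = 3*13 + 4 = 43.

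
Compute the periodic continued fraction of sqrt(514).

Write x_i = (sqrt(514) + m_i)/d_i with (m_0, d_0) = (0, 1). a_0 = floor(sqrt(514)) = 22, since 22^2 = 484 <= 514 < 529 = 23^2.
Iterate m_{i+1} = d_i*a_i - m_i, d_{i+1} = (514 - m_{i+1}^2)/d_i, a_{i+1} = floor((a_0 + m_{i+1})/d_{i+1}):
  m_1 = 1*22 - 0 = 22, d_1 = (514 - 22^2)/1 = 30/1 = 30, a_1 = floor((22 + 22)/30) = 1.
  m_2 = 30*1 - 22 = 8, d_2 = (514 - 8^2)/30 = 450/30 = 15, a_2 = floor((22 + 8)/15) = 2.
  m_3 = 15*2 - 8 = 22, d_3 = (514 - 22^2)/15 = 30/15 = 2, a_3 = floor((22 + 22)/2) = 22.
  m_4 = 2*22 - 22 = 22, d_4 = (514 - 22^2)/2 = 30/2 = 15, a_4 = floor((22 + 22)/15) = 2.
  m_5 = 15*2 - 22 = 8, d_5 = (514 - 8^2)/15 = 450/15 = 30, a_5 = floor((22 + 8)/30) = 1.
  m_6 = 30*1 - 8 = 22, d_6 = (514 - 22^2)/30 = 30/30 = 1, a_6 = floor((22 + 22)/1) = 44.
  m_7 = 1*44 - 22 = 22, d_7 = (514 - 22^2)/1 = 30/1 = 30: (m_7, d_7) = (m_1, d_1) = (22, 30), so from here the quotients repeat a_1, ..., a_6; the period length is 6.
Hence the expansion of sqrt(514) is a_0 = 22 followed by the repeating block 1, 2, 22, 2, 1, 44 (period 6).

[22; (1, 2, 22, 2, 1, 44)]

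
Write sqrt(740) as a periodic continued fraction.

[27; (4, 1, 12, 1, 4, 54)]

Write x_i = (sqrt(740) + m_i)/d_i with (m_0, d_0) = (0, 1). a_0 = floor(sqrt(740)) = 27, since 27^2 = 729 <= 740 < 784 = 28^2.
Iterate m_{i+1} = d_i*a_i - m_i, d_{i+1} = (740 - m_{i+1}^2)/d_i, a_{i+1} = floor((a_0 + m_{i+1})/d_{i+1}):
  m_1 = 1*27 - 0 = 27, d_1 = (740 - 27^2)/1 = 11/1 = 11, a_1 = floor((27 + 27)/11) = 4.
  m_2 = 11*4 - 27 = 17, d_2 = (740 - 17^2)/11 = 451/11 = 41, a_2 = floor((27 + 17)/41) = 1.
  m_3 = 41*1 - 17 = 24, d_3 = (740 - 24^2)/41 = 164/41 = 4, a_3 = floor((27 + 24)/4) = 12.
  m_4 = 4*12 - 24 = 24, d_4 = (740 - 24^2)/4 = 164/4 = 41, a_4 = floor((27 + 24)/41) = 1.
  m_5 = 41*1 - 24 = 17, d_5 = (740 - 17^2)/41 = 451/41 = 11, a_5 = floor((27 + 17)/11) = 4.
  m_6 = 11*4 - 17 = 27, d_6 = (740 - 27^2)/11 = 11/11 = 1, a_6 = floor((27 + 27)/1) = 54.
  m_7 = 1*54 - 27 = 27, d_7 = (740 - 27^2)/1 = 11/1 = 11: (m_7, d_7) = (m_1, d_1) = (27, 11), so from here the quotients repeat a_1, ..., a_6; the period length is 6.
Hence the expansion of sqrt(740) is a_0 = 27 followed by the repeating block 4, 1, 12, 1, 4, 54 (period 6).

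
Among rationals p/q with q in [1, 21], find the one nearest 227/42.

27/5

Expand x = 227/42 as a continued fraction with the Euclidean algorithm:
  227 = 5*42 + 17, so a_0 = 5.
  42 = 2*17 + 8, so a_1 = 2.
  17 = 2*8 + 1, so a_2 = 2.
  8 = 8*1 + 0, so a_3 = 8.
so x = [5; 2, 2, 8].
Convergents (p_i = a_i*p_{i-1} + p_{i-2}, q_i = a_i*q_{i-1} + q_{i-2} with p_{-2}=0, p_{-1}=1, q_{-2}=1, q_{-1}=0), until the denominator exceeds 21:
  i=0: a_0=5, p_0 = 5*1 + 0 = 5, q_0 = 5*0 + 1 = 1.
  i=1: a_1=2, p_1 = 2*5 + 1 = 11, q_1 = 2*1 + 0 = 2.
  i=2: a_2=2, p_2 = 2*11 + 5 = 27, q_2 = 2*2 + 1 = 5.
  i=3: a_3=8, p_3 = 8*27 + 11 = 227, q_3 = 8*5 + 2 = 42.
q_3 = 42 > 21, so the last convergent with denominator <= 21 is p_2/q_2 = 27/5.
The closest fraction with denominator <= 21 is either p_2/q_2 or the intermediate fraction (k*p_2 + p_1)/(k*q_2 + q_1) with the largest k >= 1 whose denominator stays <= 21; these approach x as k grows, and every other convergent or intermediate fraction in range is farther away.
Largest k: floor((21 - q_1)/q_2) = floor((21 - 2)/5) = 3.
That gives (3*27 + 11)/(3*5 + 2) = 92/17.
Compare the errors: |x - 27/5| = |227*5 - 27*42|/(42*5) = 1/210, and |x - 92/17| = |227*17 - 92*42|/(42*17) = 5/714.
Cross-multiplying, 1*714 = 714 < 1050 = 5*210, so 1/210 is smaller: the convergent 27/5 is closer to x than 92/17.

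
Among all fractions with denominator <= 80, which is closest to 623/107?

Expand x = 623/107 as a continued fraction with the Euclidean algorithm:
  623 = 5*107 + 88, so a_0 = 5.
  107 = 1*88 + 19, so a_1 = 1.
  88 = 4*19 + 12, so a_2 = 4.
  19 = 1*12 + 7, so a_3 = 1.
  12 = 1*7 + 5, so a_4 = 1.
  7 = 1*5 + 2, so a_5 = 1.
  5 = 2*2 + 1, so a_6 = 2.
  2 = 2*1 + 0, so a_7 = 2.
so x = [5; 1, 4, 1, 1, 1, 2, 2].
Convergents (p_i = a_i*p_{i-1} + p_{i-2}, q_i = a_i*q_{i-1} + q_{i-2} with p_{-2}=0, p_{-1}=1, q_{-2}=1, q_{-1}=0), until the denominator exceeds 80:
  i=0: a_0=5, p_0 = 5*1 + 0 = 5, q_0 = 5*0 + 1 = 1.
  i=1: a_1=1, p_1 = 1*5 + 1 = 6, q_1 = 1*1 + 0 = 1.
  i=2: a_2=4, p_2 = 4*6 + 5 = 29, q_2 = 4*1 + 1 = 5.
  i=3: a_3=1, p_3 = 1*29 + 6 = 35, q_3 = 1*5 + 1 = 6.
  i=4: a_4=1, p_4 = 1*35 + 29 = 64, q_4 = 1*6 + 5 = 11.
  i=5: a_5=1, p_5 = 1*64 + 35 = 99, q_5 = 1*11 + 6 = 17.
  i=6: a_6=2, p_6 = 2*99 + 64 = 262, q_6 = 2*17 + 11 = 45.
  i=7: a_7=2, p_7 = 2*262 + 99 = 623, q_7 = 2*45 + 17 = 107.
q_7 = 107 > 80, so the last convergent with denominator <= 80 is p_6/q_6 = 262/45.
The closest fraction with denominator <= 80 is either p_6/q_6 or the intermediate fraction (k*p_6 + p_5)/(k*q_6 + q_5) with the largest k >= 1 whose denominator stays <= 80; these approach x as k grows, and every other convergent or intermediate fraction in range is farther away.
Largest k: floor((80 - q_5)/q_6) = floor((80 - 17)/45) = 1.
That gives (1*262 + 99)/(1*45 + 17) = 361/62.
Compare the errors: |x - 262/45| = |623*45 - 262*107|/(107*45) = 1/4815, and |x - 361/62| = |623*62 - 361*107|/(107*62) = 1/6634.
Cross-multiplying, 1*4815 = 4815 < 6634 = 1*6634, so 1/6634 is smaller: the intermediate fraction 361/62 is closer to x than 262/45.

361/62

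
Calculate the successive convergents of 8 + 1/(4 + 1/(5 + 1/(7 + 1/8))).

8/1, 33/4, 173/21, 1244/151, 10125/1229

Using the convergent recurrence p_i = a_i*p_{i-1} + p_{i-2}, q_i = a_i*q_{i-1} + q_{i-2} with p_{-2}=0, p_{-1}=1, q_{-2}=1, q_{-1}=0:
  i=0: a_0=8, p_0 = 8*1 + 0 = 8, q_0 = 8*0 + 1 = 1.
  i=1: a_1=4, p_1 = 4*8 + 1 = 33, q_1 = 4*1 + 0 = 4.
  i=2: a_2=5, p_2 = 5*33 + 8 = 173, q_2 = 5*4 + 1 = 21.
  i=3: a_3=7, p_3 = 7*173 + 33 = 1244, q_3 = 7*21 + 4 = 151.
  i=4: a_4=8, p_4 = 8*1244 + 173 = 10125, q_4 = 8*151 + 21 = 1229.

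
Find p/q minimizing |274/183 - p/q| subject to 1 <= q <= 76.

3/2

Expand x = 274/183 as a continued fraction with the Euclidean algorithm:
  274 = 1*183 + 91, so a_0 = 1.
  183 = 2*91 + 1, so a_1 = 2.
  91 = 91*1 + 0, so a_2 = 91.
so x = [1; 2, 91].
Convergents (p_i = a_i*p_{i-1} + p_{i-2}, q_i = a_i*q_{i-1} + q_{i-2} with p_{-2}=0, p_{-1}=1, q_{-2}=1, q_{-1}=0), until the denominator exceeds 76:
  i=0: a_0=1, p_0 = 1*1 + 0 = 1, q_0 = 1*0 + 1 = 1.
  i=1: a_1=2, p_1 = 2*1 + 1 = 3, q_1 = 2*1 + 0 = 2.
  i=2: a_2=91, p_2 = 91*3 + 1 = 274, q_2 = 91*2 + 1 = 183.
q_2 = 183 > 76, so the last convergent with denominator <= 76 is p_1/q_1 = 3/2.
The closest fraction with denominator <= 76 is either p_1/q_1 or the intermediate fraction (k*p_1 + p_0)/(k*q_1 + q_0) with the largest k >= 1 whose denominator stays <= 76; these approach x as k grows, and every other convergent or intermediate fraction in range is farther away.
Largest k: floor((76 - q_0)/q_1) = floor((76 - 1)/2) = 37.
That gives (37*3 + 1)/(37*2 + 1) = 112/75.
Compare the errors: |x - 3/2| = |274*2 - 3*183|/(183*2) = 1/366, and |x - 112/75| = |274*75 - 112*183|/(183*75) = 54/13725.
Cross-multiplying, 1*13725 = 13725 < 19764 = 54*366, so 1/366 is smaller: the convergent 3/2 is closer to x than 112/75.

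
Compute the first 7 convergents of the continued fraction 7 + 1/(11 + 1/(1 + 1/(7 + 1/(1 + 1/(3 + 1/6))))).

Using the convergent recurrence p_i = a_i*p_{i-1} + p_{i-2}, q_i = a_i*q_{i-1} + q_{i-2} with p_{-2}=0, p_{-1}=1, q_{-2}=1, q_{-1}=0:
  i=0: a_0=7, p_0 = 7*1 + 0 = 7, q_0 = 7*0 + 1 = 1.
  i=1: a_1=11, p_1 = 11*7 + 1 = 78, q_1 = 11*1 + 0 = 11.
  i=2: a_2=1, p_2 = 1*78 + 7 = 85, q_2 = 1*11 + 1 = 12.
  i=3: a_3=7, p_3 = 7*85 + 78 = 673, q_3 = 7*12 + 11 = 95.
  i=4: a_4=1, p_4 = 1*673 + 85 = 758, q_4 = 1*95 + 12 = 107.
  i=5: a_5=3, p_5 = 3*758 + 673 = 2947, q_5 = 3*107 + 95 = 416.
  i=6: a_6=6, p_6 = 6*2947 + 758 = 18440, q_6 = 6*416 + 107 = 2603.

7/1, 78/11, 85/12, 673/95, 758/107, 2947/416, 18440/2603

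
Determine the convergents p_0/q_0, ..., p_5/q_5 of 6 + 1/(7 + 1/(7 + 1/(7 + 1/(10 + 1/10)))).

6/1, 43/7, 307/50, 2192/357, 22227/3620, 224462/36557

Using the convergent recurrence p_i = a_i*p_{i-1} + p_{i-2}, q_i = a_i*q_{i-1} + q_{i-2} with p_{-2}=0, p_{-1}=1, q_{-2}=1, q_{-1}=0:
  i=0: a_0=6, p_0 = 6*1 + 0 = 6, q_0 = 6*0 + 1 = 1.
  i=1: a_1=7, p_1 = 7*6 + 1 = 43, q_1 = 7*1 + 0 = 7.
  i=2: a_2=7, p_2 = 7*43 + 6 = 307, q_2 = 7*7 + 1 = 50.
  i=3: a_3=7, p_3 = 7*307 + 43 = 2192, q_3 = 7*50 + 7 = 357.
  i=4: a_4=10, p_4 = 10*2192 + 307 = 22227, q_4 = 10*357 + 50 = 3620.
  i=5: a_5=10, p_5 = 10*22227 + 2192 = 224462, q_5 = 10*3620 + 357 = 36557.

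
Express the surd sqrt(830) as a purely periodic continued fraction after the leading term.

[28; (1, 4, 3, 1, 10, 1, 3, 4, 1, 56)]

Write x_i = (sqrt(830) + m_i)/d_i with (m_0, d_0) = (0, 1). a_0 = floor(sqrt(830)) = 28, since 28^2 = 784 <= 830 < 841 = 29^2.
Iterate m_{i+1} = d_i*a_i - m_i, d_{i+1} = (830 - m_{i+1}^2)/d_i, a_{i+1} = floor((a_0 + m_{i+1})/d_{i+1}):
  m_1 = 1*28 - 0 = 28, d_1 = (830 - 28^2)/1 = 46/1 = 46, a_1 = floor((28 + 28)/46) = 1.
  m_2 = 46*1 - 28 = 18, d_2 = (830 - 18^2)/46 = 506/46 = 11, a_2 = floor((28 + 18)/11) = 4.
  m_3 = 11*4 - 18 = 26, d_3 = (830 - 26^2)/11 = 154/11 = 14, a_3 = floor((28 + 26)/14) = 3.
  m_4 = 14*3 - 26 = 16, d_4 = (830 - 16^2)/14 = 574/14 = 41, a_4 = floor((28 + 16)/41) = 1.
  m_5 = 41*1 - 16 = 25, d_5 = (830 - 25^2)/41 = 205/41 = 5, a_5 = floor((28 + 25)/5) = 10.
  m_6 = 5*10 - 25 = 25, d_6 = (830 - 25^2)/5 = 205/5 = 41, a_6 = floor((28 + 25)/41) = 1.
  m_7 = 41*1 - 25 = 16, d_7 = (830 - 16^2)/41 = 574/41 = 14, a_7 = floor((28 + 16)/14) = 3.
  m_8 = 14*3 - 16 = 26, d_8 = (830 - 26^2)/14 = 154/14 = 11, a_8 = floor((28 + 26)/11) = 4.
  m_9 = 11*4 - 26 = 18, d_9 = (830 - 18^2)/11 = 506/11 = 46, a_9 = floor((28 + 18)/46) = 1.
  m_10 = 46*1 - 18 = 28, d_10 = (830 - 28^2)/46 = 46/46 = 1, a_10 = floor((28 + 28)/1) = 56.
  m_11 = 1*56 - 28 = 28, d_11 = (830 - 28^2)/1 = 46/1 = 46: (m_11, d_11) = (m_1, d_1) = (28, 46), so from here the quotients repeat a_1, ..., a_10; the period length is 10.
Hence the expansion of sqrt(830) is a_0 = 28 followed by the repeating block 1, 4, 3, 1, 10, 1, 3, 4, 1, 56 (period 10).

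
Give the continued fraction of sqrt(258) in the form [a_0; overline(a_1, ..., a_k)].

[16; overline(16, 32)]

Write x_i = (sqrt(258) + m_i)/d_i with (m_0, d_0) = (0, 1). a_0 = floor(sqrt(258)) = 16, since 16^2 = 256 <= 258 < 289 = 17^2.
Iterate m_{i+1} = d_i*a_i - m_i, d_{i+1} = (258 - m_{i+1}^2)/d_i, a_{i+1} = floor((a_0 + m_{i+1})/d_{i+1}):
  m_1 = 1*16 - 0 = 16, d_1 = (258 - 16^2)/1 = 2/1 = 2, a_1 = floor((16 + 16)/2) = 16.
  m_2 = 2*16 - 16 = 16, d_2 = (258 - 16^2)/2 = 2/2 = 1, a_2 = floor((16 + 16)/1) = 32.
  m_3 = 1*32 - 16 = 16, d_3 = (258 - 16^2)/1 = 2/1 = 2: (m_3, d_3) = (m_1, d_1) = (16, 2), so from here the quotients repeat a_1, a_2; the period length is 2.
Hence the expansion of sqrt(258) is a_0 = 16 followed by the repeating block 16, 32 (period 2).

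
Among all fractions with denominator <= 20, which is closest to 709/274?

Expand x = 709/274 as a continued fraction with the Euclidean algorithm:
  709 = 2*274 + 161, so a_0 = 2.
  274 = 1*161 + 113, so a_1 = 1.
  161 = 1*113 + 48, so a_2 = 1.
  113 = 2*48 + 17, so a_3 = 2.
  48 = 2*17 + 14, so a_4 = 2.
  17 = 1*14 + 3, so a_5 = 1.
  14 = 4*3 + 2, so a_6 = 4.
  3 = 1*2 + 1, so a_7 = 1.
  2 = 2*1 + 0, so a_8 = 2.
so x = [2; 1, 1, 2, 2, 1, 4, 1, 2].
Convergents (p_i = a_i*p_{i-1} + p_{i-2}, q_i = a_i*q_{i-1} + q_{i-2} with p_{-2}=0, p_{-1}=1, q_{-2}=1, q_{-1}=0), until the denominator exceeds 20:
  i=0: a_0=2, p_0 = 2*1 + 0 = 2, q_0 = 2*0 + 1 = 1.
  i=1: a_1=1, p_1 = 1*2 + 1 = 3, q_1 = 1*1 + 0 = 1.
  i=2: a_2=1, p_2 = 1*3 + 2 = 5, q_2 = 1*1 + 1 = 2.
  i=3: a_3=2, p_3 = 2*5 + 3 = 13, q_3 = 2*2 + 1 = 5.
  i=4: a_4=2, p_4 = 2*13 + 5 = 31, q_4 = 2*5 + 2 = 12.
  i=5: a_5=1, p_5 = 1*31 + 13 = 44, q_5 = 1*12 + 5 = 17.
  i=6: a_6=4, p_6 = 4*44 + 31 = 207, q_6 = 4*17 + 12 = 80.
q_6 = 80 > 20, so the last convergent with denominator <= 20 is p_5/q_5 = 44/17.
The closest fraction with denominator <= 20 is either p_5/q_5 or the intermediate fraction (k*p_5 + p_4)/(k*q_5 + q_4) with the largest k >= 1 whose denominator stays <= 20; these approach x as k grows, and every other convergent or intermediate fraction in range is farther away.
Largest k: floor((20 - q_4)/q_5) = floor((20 - 12)/17) = 0.
Since k = 0, no intermediate fraction beyond p_5/q_5 has denominator <= 20, so the convergent 44/17 is the closest (its error is |709*17 - 44*274|/(274*17) = 3/4658).

44/17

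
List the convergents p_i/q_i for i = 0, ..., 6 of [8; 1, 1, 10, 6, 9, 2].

8/1, 9/1, 17/2, 179/21, 1091/128, 9998/1173, 21087/2474

Using the convergent recurrence p_i = a_i*p_{i-1} + p_{i-2}, q_i = a_i*q_{i-1} + q_{i-2} with p_{-2}=0, p_{-1}=1, q_{-2}=1, q_{-1}=0:
  i=0: a_0=8, p_0 = 8*1 + 0 = 8, q_0 = 8*0 + 1 = 1.
  i=1: a_1=1, p_1 = 1*8 + 1 = 9, q_1 = 1*1 + 0 = 1.
  i=2: a_2=1, p_2 = 1*9 + 8 = 17, q_2 = 1*1 + 1 = 2.
  i=3: a_3=10, p_3 = 10*17 + 9 = 179, q_3 = 10*2 + 1 = 21.
  i=4: a_4=6, p_4 = 6*179 + 17 = 1091, q_4 = 6*21 + 2 = 128.
  i=5: a_5=9, p_5 = 9*1091 + 179 = 9998, q_5 = 9*128 + 21 = 1173.
  i=6: a_6=2, p_6 = 2*9998 + 1091 = 21087, q_6 = 2*1173 + 128 = 2474.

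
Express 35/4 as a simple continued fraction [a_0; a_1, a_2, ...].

[8; 1, 3]

Run the Euclidean algorithm on 35 and 4; the successive quotients are the partial quotients a_0, a_1, ... (each step inverts the fractional part left over by the previous one):
  35 = 8*4 + 3, so a_0 = 8.
  4 = 1*3 + 1, so a_1 = 1.
  3 = 3*1 + 0, so a_2 = 3.
The remainder reaches 0 after 3 divisions, so the expansion has 3 partial quotients, read off in order.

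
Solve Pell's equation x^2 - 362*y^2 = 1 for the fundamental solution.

(x, y) = (723, 38)

First expand sqrt(362) as a continued fraction. With x_i = (sqrt(362) + m_i)/d_i and (m_0, d_0) = (0, 1): a_0 = floor(sqrt(362)) = 19, since 19^2 = 361 <= 362 < 400 = 20^2.
Iterate m_{i+1} = d_i*a_i - m_i, d_{i+1} = (362 - m_{i+1}^2)/d_i, a_{i+1} = floor((a_0 + m_{i+1})/d_{i+1}):
  m_1 = 1*19 - 0 = 19, d_1 = (362 - 19^2)/1 = 1/1 = 1, a_1 = floor((19 + 19)/1) = 38.
  m_2 = 1*38 - 19 = 19, d_2 = (362 - 19^2)/1 = 1/1 = 1: (m_2, d_2) = (m_1, d_1) = (19, 1), so from here the quotient a_1 repeats; the period length is 1.
So sqrt(362) = [19; (38)] with period length k = 1.
k is odd, so (p_{k-1}, q_{k-1}) only solves x^2 - 362y^2 = -1 and the fundamental solution of x^2 - 362y^2 = 1 is (p_{2k-1}, q_{2k-1}) = (p_1, q_1); compute convergents through index 1, running through the period twice.
Convergents (p_i = a_i*p_{i-1} + p_{i-2}, q_i = a_i*q_{i-1} + q_{i-2} with p_{-2}=0, p_{-1}=1, q_{-2}=1, q_{-1}=0):
  i=0: a_0=19, p_0 = 19*1 + 0 = 19, q_0 = 19*0 + 1 = 1.
  i=1: a_1=38, p_1 = 38*19 + 1 = 723, q_1 = 38*1 + 0 = 38.
Indeed p_0^2 - 362*q_0^2 = 361 - 362 = -1, not +1.
Check: 723^2 - 362*38^2 = 522729 - 522728 = 1, so (x, y) = (723, 38) solves the equation, and by the theorem it is the least positive solution.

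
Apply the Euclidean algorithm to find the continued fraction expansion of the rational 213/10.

Run the Euclidean algorithm on 213 and 10; the successive quotients are the partial quotients a_0, a_1, ... (each step inverts the fractional part left over by the previous one):
  213 = 21*10 + 3, so a_0 = 21.
  10 = 3*3 + 1, so a_1 = 3.
  3 = 3*1 + 0, so a_2 = 3.
The remainder reaches 0 after 3 divisions, so the expansion has 3 partial quotients, read off in order.

[21; 3, 3]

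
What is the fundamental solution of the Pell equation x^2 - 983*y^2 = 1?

First expand sqrt(983) as a continued fraction. With x_i = (sqrt(983) + m_i)/d_i and (m_0, d_0) = (0, 1): a_0 = floor(sqrt(983)) = 31, since 31^2 = 961 <= 983 < 1024 = 32^2.
Iterate m_{i+1} = d_i*a_i - m_i, d_{i+1} = (983 - m_{i+1}^2)/d_i, a_{i+1} = floor((a_0 + m_{i+1})/d_{i+1}):
  m_1 = 1*31 - 0 = 31, d_1 = (983 - 31^2)/1 = 22/1 = 22, a_1 = floor((31 + 31)/22) = 2.
  m_2 = 22*2 - 31 = 13, d_2 = (983 - 13^2)/22 = 814/22 = 37, a_2 = floor((31 + 13)/37) = 1.
  m_3 = 37*1 - 13 = 24, d_3 = (983 - 24^2)/37 = 407/37 = 11, a_3 = floor((31 + 24)/11) = 5.
  m_4 = 11*5 - 24 = 31, d_4 = (983 - 31^2)/11 = 22/11 = 2, a_4 = floor((31 + 31)/2) = 31.
  m_5 = 2*31 - 31 = 31, d_5 = (983 - 31^2)/2 = 22/2 = 11, a_5 = floor((31 + 31)/11) = 5.
  m_6 = 11*5 - 31 = 24, d_6 = (983 - 24^2)/11 = 407/11 = 37, a_6 = floor((31 + 24)/37) = 1.
  m_7 = 37*1 - 24 = 13, d_7 = (983 - 13^2)/37 = 814/37 = 22, a_7 = floor((31 + 13)/22) = 2.
  m_8 = 22*2 - 13 = 31, d_8 = (983 - 31^2)/22 = 22/22 = 1, a_8 = floor((31 + 31)/1) = 62.
  m_9 = 1*62 - 31 = 31, d_9 = (983 - 31^2)/1 = 22/1 = 22: (m_9, d_9) = (m_1, d_1) = (31, 22), so from here the quotients repeat a_1, ..., a_8; the period length is 8.
So sqrt(983) = [31; (2, 1, 5, 31, 5, 1, 2, 62)] with period length k = 8.
k is even, so the fundamental solution of x^2 - 983y^2 = 1 is (p_{k-1}, q_{k-1}) = (p_7, q_7); compute convergents through index 7.
Convergents (p_i = a_i*p_{i-1} + p_{i-2}, q_i = a_i*q_{i-1} + q_{i-2} with p_{-2}=0, p_{-1}=1, q_{-2}=1, q_{-1}=0):
  i=0: a_0=31, p_0 = 31*1 + 0 = 31, q_0 = 31*0 + 1 = 1.
  i=1: a_1=2, p_1 = 2*31 + 1 = 63, q_1 = 2*1 + 0 = 2.
  i=2: a_2=1, p_2 = 1*63 + 31 = 94, q_2 = 1*2 + 1 = 3.
  i=3: a_3=5, p_3 = 5*94 + 63 = 533, q_3 = 5*3 + 2 = 17.
  i=4: a_4=31, p_4 = 31*533 + 94 = 16617, q_4 = 31*17 + 3 = 530.
  i=5: a_5=5, p_5 = 5*16617 + 533 = 83618, q_5 = 5*530 + 17 = 2667.
  i=6: a_6=1, p_6 = 1*83618 + 16617 = 100235, q_6 = 1*2667 + 530 = 3197.
  i=7: a_7=2, p_7 = 2*100235 + 83618 = 284088, q_7 = 2*3197 + 2667 = 9061.
Check: 284088^2 - 983*9061^2 = 80705991744 - 80705991743 = 1, so (x, y) = (284088, 9061) solves the equation, and by the theorem it is the least positive solution.

(x, y) = (284088, 9061)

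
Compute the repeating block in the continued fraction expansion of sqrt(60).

Write x_i = (sqrt(60) + m_i)/d_i with (m_0, d_0) = (0, 1). a_0 = floor(sqrt(60)) = 7, since 7^2 = 49 <= 60 < 64 = 8^2.
Iterate m_{i+1} = d_i*a_i - m_i, d_{i+1} = (60 - m_{i+1}^2)/d_i, a_{i+1} = floor((a_0 + m_{i+1})/d_{i+1}):
  m_1 = 1*7 - 0 = 7, d_1 = (60 - 7^2)/1 = 11/1 = 11, a_1 = floor((7 + 7)/11) = 1.
  m_2 = 11*1 - 7 = 4, d_2 = (60 - 4^2)/11 = 44/11 = 4, a_2 = floor((7 + 4)/4) = 2.
  m_3 = 4*2 - 4 = 4, d_3 = (60 - 4^2)/4 = 44/4 = 11, a_3 = floor((7 + 4)/11) = 1.
  m_4 = 11*1 - 4 = 7, d_4 = (60 - 7^2)/11 = 11/11 = 1, a_4 = floor((7 + 7)/1) = 14.
  m_5 = 1*14 - 7 = 7, d_5 = (60 - 7^2)/1 = 11/1 = 11: (m_5, d_5) = (m_1, d_1) = (7, 11), so from here the quotients repeat a_1, ..., a_4; the period length is 4.
Hence the expansion of sqrt(60) is a_0 = 7 followed by the repeating block 1, 2, 1, 14 (period 4).

[7; (1, 2, 1, 14)]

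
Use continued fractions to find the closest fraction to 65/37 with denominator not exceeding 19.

7/4

Expand x = 65/37 as a continued fraction with the Euclidean algorithm:
  65 = 1*37 + 28, so a_0 = 1.
  37 = 1*28 + 9, so a_1 = 1.
  28 = 3*9 + 1, so a_2 = 3.
  9 = 9*1 + 0, so a_3 = 9.
so x = [1; 1, 3, 9].
Convergents (p_i = a_i*p_{i-1} + p_{i-2}, q_i = a_i*q_{i-1} + q_{i-2} with p_{-2}=0, p_{-1}=1, q_{-2}=1, q_{-1}=0), until the denominator exceeds 19:
  i=0: a_0=1, p_0 = 1*1 + 0 = 1, q_0 = 1*0 + 1 = 1.
  i=1: a_1=1, p_1 = 1*1 + 1 = 2, q_1 = 1*1 + 0 = 1.
  i=2: a_2=3, p_2 = 3*2 + 1 = 7, q_2 = 3*1 + 1 = 4.
  i=3: a_3=9, p_3 = 9*7 + 2 = 65, q_3 = 9*4 + 1 = 37.
q_3 = 37 > 19, so the last convergent with denominator <= 19 is p_2/q_2 = 7/4.
The closest fraction with denominator <= 19 is either p_2/q_2 or the intermediate fraction (k*p_2 + p_1)/(k*q_2 + q_1) with the largest k >= 1 whose denominator stays <= 19; these approach x as k grows, and every other convergent or intermediate fraction in range is farther away.
Largest k: floor((19 - q_1)/q_2) = floor((19 - 1)/4) = 4.
That gives (4*7 + 2)/(4*4 + 1) = 30/17.
Compare the errors: |x - 7/4| = |65*4 - 7*37|/(37*4) = 1/148, and |x - 30/17| = |65*17 - 30*37|/(37*17) = 5/629.
Cross-multiplying, 1*629 = 629 < 740 = 5*148, so 1/148 is smaller: the convergent 7/4 is closer to x than 30/17.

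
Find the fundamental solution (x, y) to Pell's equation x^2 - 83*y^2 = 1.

(x, y) = (82, 9)

First expand sqrt(83) as a continued fraction. With x_i = (sqrt(83) + m_i)/d_i and (m_0, d_0) = (0, 1): a_0 = floor(sqrt(83)) = 9, since 9^2 = 81 <= 83 < 100 = 10^2.
Iterate m_{i+1} = d_i*a_i - m_i, d_{i+1} = (83 - m_{i+1}^2)/d_i, a_{i+1} = floor((a_0 + m_{i+1})/d_{i+1}):
  m_1 = 1*9 - 0 = 9, d_1 = (83 - 9^2)/1 = 2/1 = 2, a_1 = floor((9 + 9)/2) = 9.
  m_2 = 2*9 - 9 = 9, d_2 = (83 - 9^2)/2 = 2/2 = 1, a_2 = floor((9 + 9)/1) = 18.
  m_3 = 1*18 - 9 = 9, d_3 = (83 - 9^2)/1 = 2/1 = 2: (m_3, d_3) = (m_1, d_1) = (9, 2), so from here the quotients repeat a_1, a_2; the period length is 2.
So sqrt(83) = [9; (9, 18)] with period length k = 2.
k is even, so the fundamental solution of x^2 - 83y^2 = 1 is (p_{k-1}, q_{k-1}) = (p_1, q_1); compute convergents through index 1.
Convergents (p_i = a_i*p_{i-1} + p_{i-2}, q_i = a_i*q_{i-1} + q_{i-2} with p_{-2}=0, p_{-1}=1, q_{-2}=1, q_{-1}=0):
  i=0: a_0=9, p_0 = 9*1 + 0 = 9, q_0 = 9*0 + 1 = 1.
  i=1: a_1=9, p_1 = 9*9 + 1 = 82, q_1 = 9*1 + 0 = 9.
Check: 82^2 - 83*9^2 = 6724 - 6723 = 1, so (x, y) = (82, 9) solves the equation, and by the theorem it is the least positive solution.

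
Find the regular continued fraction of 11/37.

[0; 3, 2, 1, 3]

Run the Euclidean algorithm on 11 and 37; the successive quotients are the partial quotients a_0, a_1, ... (each step inverts the fractional part left over by the previous one):
  11 = 0*37 + 11, so a_0 = 0.
  37 = 3*11 + 4, so a_1 = 3.
  11 = 2*4 + 3, so a_2 = 2.
  4 = 1*3 + 1, so a_3 = 1.
  3 = 3*1 + 0, so a_4 = 3.
The remainder reaches 0 after 5 divisions, so the expansion has 5 partial quotients, read off in order.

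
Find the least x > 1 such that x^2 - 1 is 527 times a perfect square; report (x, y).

(x, y) = (528, 23)

First expand sqrt(527) as a continued fraction. With x_i = (sqrt(527) + m_i)/d_i and (m_0, d_0) = (0, 1): a_0 = floor(sqrt(527)) = 22, since 22^2 = 484 <= 527 < 529 = 23^2.
Iterate m_{i+1} = d_i*a_i - m_i, d_{i+1} = (527 - m_{i+1}^2)/d_i, a_{i+1} = floor((a_0 + m_{i+1})/d_{i+1}):
  m_1 = 1*22 - 0 = 22, d_1 = (527 - 22^2)/1 = 43/1 = 43, a_1 = floor((22 + 22)/43) = 1.
  m_2 = 43*1 - 22 = 21, d_2 = (527 - 21^2)/43 = 86/43 = 2, a_2 = floor((22 + 21)/2) = 21.
  m_3 = 2*21 - 21 = 21, d_3 = (527 - 21^2)/2 = 86/2 = 43, a_3 = floor((22 + 21)/43) = 1.
  m_4 = 43*1 - 21 = 22, d_4 = (527 - 22^2)/43 = 43/43 = 1, a_4 = floor((22 + 22)/1) = 44.
  m_5 = 1*44 - 22 = 22, d_5 = (527 - 22^2)/1 = 43/1 = 43: (m_5, d_5) = (m_1, d_1) = (22, 43), so from here the quotients repeat a_1, ..., a_4; the period length is 4.
So sqrt(527) = [22; (1, 21, 1, 44)] with period length k = 4.
k is even, so the fundamental solution of x^2 - 527y^2 = 1 is (p_{k-1}, q_{k-1}) = (p_3, q_3); compute convergents through index 3.
Convergents (p_i = a_i*p_{i-1} + p_{i-2}, q_i = a_i*q_{i-1} + q_{i-2} with p_{-2}=0, p_{-1}=1, q_{-2}=1, q_{-1}=0):
  i=0: a_0=22, p_0 = 22*1 + 0 = 22, q_0 = 22*0 + 1 = 1.
  i=1: a_1=1, p_1 = 1*22 + 1 = 23, q_1 = 1*1 + 0 = 1.
  i=2: a_2=21, p_2 = 21*23 + 22 = 505, q_2 = 21*1 + 1 = 22.
  i=3: a_3=1, p_3 = 1*505 + 23 = 528, q_3 = 1*22 + 1 = 23.
Check: 528^2 - 527*23^2 = 278784 - 278783 = 1, so (x, y) = (528, 23) solves the equation, and by the theorem it is the least positive solution.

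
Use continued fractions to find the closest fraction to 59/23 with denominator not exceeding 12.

Expand x = 59/23 as a continued fraction with the Euclidean algorithm:
  59 = 2*23 + 13, so a_0 = 2.
  23 = 1*13 + 10, so a_1 = 1.
  13 = 1*10 + 3, so a_2 = 1.
  10 = 3*3 + 1, so a_3 = 3.
  3 = 3*1 + 0, so a_4 = 3.
so x = [2; 1, 1, 3, 3].
Convergents (p_i = a_i*p_{i-1} + p_{i-2}, q_i = a_i*q_{i-1} + q_{i-2} with p_{-2}=0, p_{-1}=1, q_{-2}=1, q_{-1}=0), until the denominator exceeds 12:
  i=0: a_0=2, p_0 = 2*1 + 0 = 2, q_0 = 2*0 + 1 = 1.
  i=1: a_1=1, p_1 = 1*2 + 1 = 3, q_1 = 1*1 + 0 = 1.
  i=2: a_2=1, p_2 = 1*3 + 2 = 5, q_2 = 1*1 + 1 = 2.
  i=3: a_3=3, p_3 = 3*5 + 3 = 18, q_3 = 3*2 + 1 = 7.
  i=4: a_4=3, p_4 = 3*18 + 5 = 59, q_4 = 3*7 + 2 = 23.
q_4 = 23 > 12, so the last convergent with denominator <= 12 is p_3/q_3 = 18/7.
The closest fraction with denominator <= 12 is either p_3/q_3 or the intermediate fraction (k*p_3 + p_2)/(k*q_3 + q_2) with the largest k >= 1 whose denominator stays <= 12; these approach x as k grows, and every other convergent or intermediate fraction in range is farther away.
Largest k: floor((12 - q_2)/q_3) = floor((12 - 2)/7) = 1.
That gives (1*18 + 5)/(1*7 + 2) = 23/9.
Compare the errors: |x - 18/7| = |59*7 - 18*23|/(23*7) = 1/161, and |x - 23/9| = |59*9 - 23*23|/(23*9) = 2/207.
Cross-multiplying, 1*207 = 207 < 322 = 2*161, so 1/161 is smaller: the convergent 18/7 is closer to x than 23/9.

18/7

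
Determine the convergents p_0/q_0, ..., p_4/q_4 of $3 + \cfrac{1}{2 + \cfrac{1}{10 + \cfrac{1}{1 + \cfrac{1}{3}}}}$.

3/1, 7/2, 73/21, 80/23, 313/90

Using the convergent recurrence p_i = a_i*p_{i-1} + p_{i-2}, q_i = a_i*q_{i-1} + q_{i-2} with p_{-2}=0, p_{-1}=1, q_{-2}=1, q_{-1}=0:
  i=0: a_0=3, p_0 = 3*1 + 0 = 3, q_0 = 3*0 + 1 = 1.
  i=1: a_1=2, p_1 = 2*3 + 1 = 7, q_1 = 2*1 + 0 = 2.
  i=2: a_2=10, p_2 = 10*7 + 3 = 73, q_2 = 10*2 + 1 = 21.
  i=3: a_3=1, p_3 = 1*73 + 7 = 80, q_3 = 1*21 + 2 = 23.
  i=4: a_4=3, p_4 = 3*80 + 73 = 313, q_4 = 3*23 + 21 = 90.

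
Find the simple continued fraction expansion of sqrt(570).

[23; (1, 6, 1, 46)]

Write x_i = (sqrt(570) + m_i)/d_i with (m_0, d_0) = (0, 1). a_0 = floor(sqrt(570)) = 23, since 23^2 = 529 <= 570 < 576 = 24^2.
Iterate m_{i+1} = d_i*a_i - m_i, d_{i+1} = (570 - m_{i+1}^2)/d_i, a_{i+1} = floor((a_0 + m_{i+1})/d_{i+1}):
  m_1 = 1*23 - 0 = 23, d_1 = (570 - 23^2)/1 = 41/1 = 41, a_1 = floor((23 + 23)/41) = 1.
  m_2 = 41*1 - 23 = 18, d_2 = (570 - 18^2)/41 = 246/41 = 6, a_2 = floor((23 + 18)/6) = 6.
  m_3 = 6*6 - 18 = 18, d_3 = (570 - 18^2)/6 = 246/6 = 41, a_3 = floor((23 + 18)/41) = 1.
  m_4 = 41*1 - 18 = 23, d_4 = (570 - 23^2)/41 = 41/41 = 1, a_4 = floor((23 + 23)/1) = 46.
  m_5 = 1*46 - 23 = 23, d_5 = (570 - 23^2)/1 = 41/1 = 41: (m_5, d_5) = (m_1, d_1) = (23, 41), so from here the quotients repeat a_1, ..., a_4; the period length is 4.
Hence the expansion of sqrt(570) is a_0 = 23 followed by the repeating block 1, 6, 1, 46 (period 4).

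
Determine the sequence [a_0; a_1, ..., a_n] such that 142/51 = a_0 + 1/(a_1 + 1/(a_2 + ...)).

Run the Euclidean algorithm on 142 and 51; the successive quotients are the partial quotients a_0, a_1, ... (each step inverts the fractional part left over by the previous one):
  142 = 2*51 + 40, so a_0 = 2.
  51 = 1*40 + 11, so a_1 = 1.
  40 = 3*11 + 7, so a_2 = 3.
  11 = 1*7 + 4, so a_3 = 1.
  7 = 1*4 + 3, so a_4 = 1.
  4 = 1*3 + 1, so a_5 = 1.
  3 = 3*1 + 0, so a_6 = 3.
The remainder reaches 0 after 7 divisions, so the expansion has 7 partial quotients, read off in order.

[2; 1, 3, 1, 1, 1, 3]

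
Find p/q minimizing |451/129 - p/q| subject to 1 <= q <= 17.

7/2

Expand x = 451/129 as a continued fraction with the Euclidean algorithm:
  451 = 3*129 + 64, so a_0 = 3.
  129 = 2*64 + 1, so a_1 = 2.
  64 = 64*1 + 0, so a_2 = 64.
so x = [3; 2, 64].
Convergents (p_i = a_i*p_{i-1} + p_{i-2}, q_i = a_i*q_{i-1} + q_{i-2} with p_{-2}=0, p_{-1}=1, q_{-2}=1, q_{-1}=0), until the denominator exceeds 17:
  i=0: a_0=3, p_0 = 3*1 + 0 = 3, q_0 = 3*0 + 1 = 1.
  i=1: a_1=2, p_1 = 2*3 + 1 = 7, q_1 = 2*1 + 0 = 2.
  i=2: a_2=64, p_2 = 64*7 + 3 = 451, q_2 = 64*2 + 1 = 129.
q_2 = 129 > 17, so the last convergent with denominator <= 17 is p_1/q_1 = 7/2.
The closest fraction with denominator <= 17 is either p_1/q_1 or the intermediate fraction (k*p_1 + p_0)/(k*q_1 + q_0) with the largest k >= 1 whose denominator stays <= 17; these approach x as k grows, and every other convergent or intermediate fraction in range is farther away.
Largest k: floor((17 - q_0)/q_1) = floor((17 - 1)/2) = 8.
That gives (8*7 + 3)/(8*2 + 1) = 59/17.
Compare the errors: |x - 7/2| = |451*2 - 7*129|/(129*2) = 1/258, and |x - 59/17| = |451*17 - 59*129|/(129*17) = 56/2193.
Cross-multiplying, 1*2193 = 2193 < 14448 = 56*258, so 1/258 is smaller: the convergent 7/2 is closer to x than 59/17.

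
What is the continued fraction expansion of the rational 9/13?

Run the Euclidean algorithm on 9 and 13; the successive quotients are the partial quotients a_0, a_1, ... (each step inverts the fractional part left over by the previous one):
  9 = 0*13 + 9, so a_0 = 0.
  13 = 1*9 + 4, so a_1 = 1.
  9 = 2*4 + 1, so a_2 = 2.
  4 = 4*1 + 0, so a_3 = 4.
The remainder reaches 0 after 4 divisions, so the expansion has 4 partial quotients, read off in order.

[0; 1, 2, 4]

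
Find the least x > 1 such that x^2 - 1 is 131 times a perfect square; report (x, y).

First expand sqrt(131) as a continued fraction. With x_i = (sqrt(131) + m_i)/d_i and (m_0, d_0) = (0, 1): a_0 = floor(sqrt(131)) = 11, since 11^2 = 121 <= 131 < 144 = 12^2.
Iterate m_{i+1} = d_i*a_i - m_i, d_{i+1} = (131 - m_{i+1}^2)/d_i, a_{i+1} = floor((a_0 + m_{i+1})/d_{i+1}):
  m_1 = 1*11 - 0 = 11, d_1 = (131 - 11^2)/1 = 10/1 = 10, a_1 = floor((11 + 11)/10) = 2.
  m_2 = 10*2 - 11 = 9, d_2 = (131 - 9^2)/10 = 50/10 = 5, a_2 = floor((11 + 9)/5) = 4.
  m_3 = 5*4 - 9 = 11, d_3 = (131 - 11^2)/5 = 10/5 = 2, a_3 = floor((11 + 11)/2) = 11.
  m_4 = 2*11 - 11 = 11, d_4 = (131 - 11^2)/2 = 10/2 = 5, a_4 = floor((11 + 11)/5) = 4.
  m_5 = 5*4 - 11 = 9, d_5 = (131 - 9^2)/5 = 50/5 = 10, a_5 = floor((11 + 9)/10) = 2.
  m_6 = 10*2 - 9 = 11, d_6 = (131 - 11^2)/10 = 10/10 = 1, a_6 = floor((11 + 11)/1) = 22.
  m_7 = 1*22 - 11 = 11, d_7 = (131 - 11^2)/1 = 10/1 = 10: (m_7, d_7) = (m_1, d_1) = (11, 10), so from here the quotients repeat a_1, ..., a_6; the period length is 6.
So sqrt(131) = [11; (2, 4, 11, 4, 2, 22)] with period length k = 6.
k is even, so the fundamental solution of x^2 - 131y^2 = 1 is (p_{k-1}, q_{k-1}) = (p_5, q_5); compute convergents through index 5.
Convergents (p_i = a_i*p_{i-1} + p_{i-2}, q_i = a_i*q_{i-1} + q_{i-2} with p_{-2}=0, p_{-1}=1, q_{-2}=1, q_{-1}=0):
  i=0: a_0=11, p_0 = 11*1 + 0 = 11, q_0 = 11*0 + 1 = 1.
  i=1: a_1=2, p_1 = 2*11 + 1 = 23, q_1 = 2*1 + 0 = 2.
  i=2: a_2=4, p_2 = 4*23 + 11 = 103, q_2 = 4*2 + 1 = 9.
  i=3: a_3=11, p_3 = 11*103 + 23 = 1156, q_3 = 11*9 + 2 = 101.
  i=4: a_4=4, p_4 = 4*1156 + 103 = 4727, q_4 = 4*101 + 9 = 413.
  i=5: a_5=2, p_5 = 2*4727 + 1156 = 10610, q_5 = 2*413 + 101 = 927.
Check: 10610^2 - 131*927^2 = 112572100 - 112572099 = 1, so (x, y) = (10610, 927) solves the equation, and by the theorem it is the least positive solution.

(x, y) = (10610, 927)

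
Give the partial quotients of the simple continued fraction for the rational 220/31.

Run the Euclidean algorithm on 220 and 31; the successive quotients are the partial quotients a_0, a_1, ... (each step inverts the fractional part left over by the previous one):
  220 = 7*31 + 3, so a_0 = 7.
  31 = 10*3 + 1, so a_1 = 10.
  3 = 3*1 + 0, so a_2 = 3.
The remainder reaches 0 after 3 divisions, so the expansion has 3 partial quotients, read off in order.

[7; 10, 3]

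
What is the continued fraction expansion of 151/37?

[4; 12, 3]

Run the Euclidean algorithm on 151 and 37; the successive quotients are the partial quotients a_0, a_1, ... (each step inverts the fractional part left over by the previous one):
  151 = 4*37 + 3, so a_0 = 4.
  37 = 12*3 + 1, so a_1 = 12.
  3 = 3*1 + 0, so a_2 = 3.
The remainder reaches 0 after 3 divisions, so the expansion has 3 partial quotients, read off in order.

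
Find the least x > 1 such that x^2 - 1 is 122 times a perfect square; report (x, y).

First expand sqrt(122) as a continued fraction. With x_i = (sqrt(122) + m_i)/d_i and (m_0, d_0) = (0, 1): a_0 = floor(sqrt(122)) = 11, since 11^2 = 121 <= 122 < 144 = 12^2.
Iterate m_{i+1} = d_i*a_i - m_i, d_{i+1} = (122 - m_{i+1}^2)/d_i, a_{i+1} = floor((a_0 + m_{i+1})/d_{i+1}):
  m_1 = 1*11 - 0 = 11, d_1 = (122 - 11^2)/1 = 1/1 = 1, a_1 = floor((11 + 11)/1) = 22.
  m_2 = 1*22 - 11 = 11, d_2 = (122 - 11^2)/1 = 1/1 = 1: (m_2, d_2) = (m_1, d_1) = (11, 1), so from here the quotient a_1 repeats; the period length is 1.
So sqrt(122) = [11; (22)] with period length k = 1.
k is odd, so (p_{k-1}, q_{k-1}) only solves x^2 - 122y^2 = -1 and the fundamental solution of x^2 - 122y^2 = 1 is (p_{2k-1}, q_{2k-1}) = (p_1, q_1); compute convergents through index 1, running through the period twice.
Convergents (p_i = a_i*p_{i-1} + p_{i-2}, q_i = a_i*q_{i-1} + q_{i-2} with p_{-2}=0, p_{-1}=1, q_{-2}=1, q_{-1}=0):
  i=0: a_0=11, p_0 = 11*1 + 0 = 11, q_0 = 11*0 + 1 = 1.
  i=1: a_1=22, p_1 = 22*11 + 1 = 243, q_1 = 22*1 + 0 = 22.
Indeed p_0^2 - 122*q_0^2 = 121 - 122 = -1, not +1.
Check: 243^2 - 122*22^2 = 59049 - 59048 = 1, so (x, y) = (243, 22) solves the equation, and by the theorem it is the least positive solution.

(x, y) = (243, 22)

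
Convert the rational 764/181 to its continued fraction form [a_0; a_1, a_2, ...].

[4; 4, 1, 1, 9, 2]

Run the Euclidean algorithm on 764 and 181; the successive quotients are the partial quotients a_0, a_1, ... (each step inverts the fractional part left over by the previous one):
  764 = 4*181 + 40, so a_0 = 4.
  181 = 4*40 + 21, so a_1 = 4.
  40 = 1*21 + 19, so a_2 = 1.
  21 = 1*19 + 2, so a_3 = 1.
  19 = 9*2 + 1, so a_4 = 9.
  2 = 2*1 + 0, so a_5 = 2.
The remainder reaches 0 after 6 divisions, so the expansion has 6 partial quotients, read off in order.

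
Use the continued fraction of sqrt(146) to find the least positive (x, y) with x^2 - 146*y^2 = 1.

(x, y) = (145, 12)

First expand sqrt(146) as a continued fraction. With x_i = (sqrt(146) + m_i)/d_i and (m_0, d_0) = (0, 1): a_0 = floor(sqrt(146)) = 12, since 12^2 = 144 <= 146 < 169 = 13^2.
Iterate m_{i+1} = d_i*a_i - m_i, d_{i+1} = (146 - m_{i+1}^2)/d_i, a_{i+1} = floor((a_0 + m_{i+1})/d_{i+1}):
  m_1 = 1*12 - 0 = 12, d_1 = (146 - 12^2)/1 = 2/1 = 2, a_1 = floor((12 + 12)/2) = 12.
  m_2 = 2*12 - 12 = 12, d_2 = (146 - 12^2)/2 = 2/2 = 1, a_2 = floor((12 + 12)/1) = 24.
  m_3 = 1*24 - 12 = 12, d_3 = (146 - 12^2)/1 = 2/1 = 2: (m_3, d_3) = (m_1, d_1) = (12, 2), so from here the quotients repeat a_1, a_2; the period length is 2.
So sqrt(146) = [12; (12, 24)] with period length k = 2.
k is even, so the fundamental solution of x^2 - 146y^2 = 1 is (p_{k-1}, q_{k-1}) = (p_1, q_1); compute convergents through index 1.
Convergents (p_i = a_i*p_{i-1} + p_{i-2}, q_i = a_i*q_{i-1} + q_{i-2} with p_{-2}=0, p_{-1}=1, q_{-2}=1, q_{-1}=0):
  i=0: a_0=12, p_0 = 12*1 + 0 = 12, q_0 = 12*0 + 1 = 1.
  i=1: a_1=12, p_1 = 12*12 + 1 = 145, q_1 = 12*1 + 0 = 12.
Check: 145^2 - 146*12^2 = 21025 - 21024 = 1, so (x, y) = (145, 12) solves the equation, and by the theorem it is the least positive solution.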